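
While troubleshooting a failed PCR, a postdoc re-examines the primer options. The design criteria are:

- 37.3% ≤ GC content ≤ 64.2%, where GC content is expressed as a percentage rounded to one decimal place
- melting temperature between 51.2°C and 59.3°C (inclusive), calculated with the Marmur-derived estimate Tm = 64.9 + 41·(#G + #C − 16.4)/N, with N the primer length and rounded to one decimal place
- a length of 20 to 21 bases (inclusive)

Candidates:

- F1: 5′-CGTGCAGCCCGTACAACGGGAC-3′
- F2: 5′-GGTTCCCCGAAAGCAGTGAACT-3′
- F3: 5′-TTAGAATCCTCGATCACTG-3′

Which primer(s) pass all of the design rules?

None of the candidates satisfy all criteria.

F1 (22 nt, A=5 T=2 G=7 C=8): GC 15/22 = 68.2%, outside 37.3–64.2% ✗; Tm = 64.9 + 41·(15 − 16.4)/22 = 62.3°C, outside 51.2–59.3°C ✗; length 22, outside 20–21 ✗ — fails.
F2 (22 nt, A=6 T=4 G=6 C=6): GC 12/22 = 54.5% ✓; Tm = 64.9 + 41·(12 − 16.4)/22 = 56.7°C ✓; length 22, outside 20–21 ✗ — fails.
F3 (19 nt, A=5 T=6 G=3 C=5): GC 8/19 = 42.1% ✓; Tm = 64.9 + 41·(8 − 16.4)/19 = 46.8°C, outside 51.2–59.3°C ✗; length 19, outside 20–21 ✗ — fails.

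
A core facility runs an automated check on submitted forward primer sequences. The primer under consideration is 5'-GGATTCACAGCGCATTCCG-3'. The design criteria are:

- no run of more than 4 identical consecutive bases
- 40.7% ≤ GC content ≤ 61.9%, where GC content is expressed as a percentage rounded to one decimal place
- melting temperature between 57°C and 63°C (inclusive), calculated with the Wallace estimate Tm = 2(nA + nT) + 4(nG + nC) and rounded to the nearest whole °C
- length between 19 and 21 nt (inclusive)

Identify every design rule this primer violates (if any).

Meets all criteria.

Base counts: A=4, T=4, G=5, C=6 (length 19).
homopolymer run: longest run = 2 ✓
GC content: GC 11/19 = 57.9% ✓
Tm: Tm = 2·8 + 4·11 = 60°C ✓
length: length 19 ✓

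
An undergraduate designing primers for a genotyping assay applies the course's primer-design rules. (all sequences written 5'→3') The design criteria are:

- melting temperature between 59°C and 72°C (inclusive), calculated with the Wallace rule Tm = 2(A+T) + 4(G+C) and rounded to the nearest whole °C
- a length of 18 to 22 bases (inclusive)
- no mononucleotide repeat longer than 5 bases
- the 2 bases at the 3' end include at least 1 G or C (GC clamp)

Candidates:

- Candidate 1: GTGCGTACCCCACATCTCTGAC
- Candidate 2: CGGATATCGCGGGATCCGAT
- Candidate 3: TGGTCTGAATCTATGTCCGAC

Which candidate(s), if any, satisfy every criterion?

Candidate 1 and Candidate 3.

Candidate 1 (22 nt, A=4 T=5 G=4 C=9): Tm = 2·9 + 4·13 = 70°C ✓; length 22 ✓; longest run = 4 ✓; 3' end AC has 1 G/C ✓ — passes.
Candidate 2 (20 nt, A=4 T=4 G=7 C=5): Tm = 2·8 + 4·12 = 64°C ✓; length 20 ✓; longest run = 3 ✓; 3' end AT has 0 G/C, need ≥1 ✗ — fails.
Candidate 3 (21 nt, A=4 T=7 G=5 C=5): Tm = 2·11 + 4·10 = 62°C ✓; length 21 ✓; longest run = 2 ✓; 3' end AC has 1 G/C ✓ — passes.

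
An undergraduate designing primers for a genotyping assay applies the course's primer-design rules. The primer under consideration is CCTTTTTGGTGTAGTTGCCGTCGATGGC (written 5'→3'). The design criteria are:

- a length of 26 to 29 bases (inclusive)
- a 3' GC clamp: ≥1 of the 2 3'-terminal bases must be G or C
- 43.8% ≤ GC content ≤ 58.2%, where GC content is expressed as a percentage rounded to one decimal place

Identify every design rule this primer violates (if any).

Base counts: A=2, T=11, G=9, C=6 (length 28).
length: length 28 ✓
GC clamp: 3' end GC has 2 G/C ✓
GC content: GC 15/28 = 53.6% ✓

Meets all criteria.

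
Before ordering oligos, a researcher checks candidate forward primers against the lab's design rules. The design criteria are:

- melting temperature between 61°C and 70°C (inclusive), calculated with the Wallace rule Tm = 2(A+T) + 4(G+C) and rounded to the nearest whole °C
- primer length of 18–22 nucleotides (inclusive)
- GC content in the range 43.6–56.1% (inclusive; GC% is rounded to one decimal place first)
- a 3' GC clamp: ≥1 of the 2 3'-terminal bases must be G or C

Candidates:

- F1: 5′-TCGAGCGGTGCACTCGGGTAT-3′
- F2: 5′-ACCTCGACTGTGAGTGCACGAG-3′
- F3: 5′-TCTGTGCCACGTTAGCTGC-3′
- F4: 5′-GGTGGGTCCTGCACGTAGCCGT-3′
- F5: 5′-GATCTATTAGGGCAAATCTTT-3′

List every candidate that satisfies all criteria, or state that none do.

None of the candidates satisfy all criteria.

F1 (21 nt, A=3 T=5 G=8 C=5): Tm = 2·8 + 4·13 = 68°C ✓; length 21 ✓; GC 13/21 = 61.9%, outside 43.6–56.1% ✗; 3' end AT has 0 G/C, need ≥1 ✗ — fails.
F2 (22 nt, A=5 T=4 G=7 C=6): Tm = 2·9 + 4·13 = 70°C ✓; length 22 ✓; GC 13/22 = 59.1%, outside 43.6–56.1% ✗; 3' end AG has 1 G/C ✓ — fails.
F3 (19 nt, A=2 T=6 G=5 C=6): Tm = 2·8 + 4·11 = 60°C, outside 61–70°C ✗; length 19 ✓; GC 11/19 = 57.9%, outside 43.6–56.1% ✗; 3' end GC has 2 G/C ✓ — fails.
F4 (22 nt, A=2 T=5 G=9 C=6): Tm = 2·7 + 4·15 = 74°C, outside 61–70°C ✗; length 22 ✓; GC 15/22 = 68.2%, outside 43.6–56.1% ✗; 3' end GT has 1 G/C ✓ — fails.
F5 (21 nt, A=6 T=8 G=4 C=3): Tm = 2·14 + 4·7 = 56°C, outside 61–70°C ✗; length 21 ✓; GC 7/21 = 33.3%, outside 43.6–56.1% ✗; 3' end TT has 0 G/C, need ≥1 ✗ — fails.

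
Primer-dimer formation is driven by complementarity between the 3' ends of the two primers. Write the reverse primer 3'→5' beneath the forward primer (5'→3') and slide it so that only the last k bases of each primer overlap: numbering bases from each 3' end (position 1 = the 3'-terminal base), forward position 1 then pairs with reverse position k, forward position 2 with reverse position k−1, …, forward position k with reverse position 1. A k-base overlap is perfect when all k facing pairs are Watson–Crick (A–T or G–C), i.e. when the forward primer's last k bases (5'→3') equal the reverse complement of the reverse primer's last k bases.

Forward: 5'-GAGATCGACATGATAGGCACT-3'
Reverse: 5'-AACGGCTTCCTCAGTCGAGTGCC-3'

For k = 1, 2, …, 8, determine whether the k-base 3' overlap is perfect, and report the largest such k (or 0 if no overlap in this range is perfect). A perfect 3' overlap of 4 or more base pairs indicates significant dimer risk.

Longest perfect overlap: 6 complementary base pairs; significant dimer risk (threshold 4).

Last 8 bases (5'→3') — forward …TAGGCACT, reverse …CGAGTGCC.
Reverse complement of the reverse primer's last 8 bases: GGCACTCG; its first k bases are the reverse complement of the reverse primer's last k bases, so a perfect k-base overlap needs the forward primer's last k bases to equal them.
Comparing (forward last k vs required): k=1: T vs G ✗; k=2: CT vs GG ✗; k=3: ACT vs GGC ✗; k=4: CACT vs GGCA ✗; k=5: GCACT vs GGCAC ✗; k=6: GGCACT vs GGCACT ✓; k=7: AGGCACT vs GGCACTC ✗; k=8: TAGGCACT vs GGCACTCG ✗.
Only k = 6 is perfect, so the longest perfect 3' overlap is 6.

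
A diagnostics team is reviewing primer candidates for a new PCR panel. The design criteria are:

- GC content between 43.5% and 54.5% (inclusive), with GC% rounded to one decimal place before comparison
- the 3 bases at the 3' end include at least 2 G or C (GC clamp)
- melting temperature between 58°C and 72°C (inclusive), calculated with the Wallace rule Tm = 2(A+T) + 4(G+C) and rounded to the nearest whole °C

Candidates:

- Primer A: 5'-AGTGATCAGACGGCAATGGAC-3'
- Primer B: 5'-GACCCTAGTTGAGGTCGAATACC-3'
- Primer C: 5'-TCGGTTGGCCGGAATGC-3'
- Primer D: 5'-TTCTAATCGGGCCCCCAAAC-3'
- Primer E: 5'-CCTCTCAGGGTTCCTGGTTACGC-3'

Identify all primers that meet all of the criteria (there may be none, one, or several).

Primer A and Primer B.

Primer A (21 nt, A=7 T=3 G=7 C=4): GC 11/21 = 52.4% ✓; 3' end GAC has 2 G/C ✓; Tm = 2·10 + 4·11 = 64°C ✓ — passes.
Primer B (23 nt, A=6 T=5 G=6 C=6): GC 12/23 = 52.2% ✓; 3' end ACC has 2 G/C ✓; Tm = 2·11 + 4·12 = 70°C ✓ — passes.
Primer C (17 nt, A=2 T=4 G=7 C=4): GC 11/17 = 64.7%, outside 43.5–54.5% ✗; 3' end TGC has 2 G/C ✓; Tm = 2·6 + 4·11 = 56°C, outside 58–72°C ✗ — fails.
Primer D (20 nt, A=5 T=4 G=3 C=8): GC 11/20 = 55.0%, outside 43.5–54.5% ✗; 3' end AAC has 1 G/C, need ≥2 ✗; Tm = 2·9 + 4·11 = 62°C ✓ — fails.
Primer E (23 nt, A=2 T=7 G=6 C=8): GC 14/23 = 60.9%, outside 43.5–54.5% ✗; 3' end CGC has 3 G/C ✓; Tm = 2·9 + 4·14 = 74°C, outside 58–72°C ✗ — fails.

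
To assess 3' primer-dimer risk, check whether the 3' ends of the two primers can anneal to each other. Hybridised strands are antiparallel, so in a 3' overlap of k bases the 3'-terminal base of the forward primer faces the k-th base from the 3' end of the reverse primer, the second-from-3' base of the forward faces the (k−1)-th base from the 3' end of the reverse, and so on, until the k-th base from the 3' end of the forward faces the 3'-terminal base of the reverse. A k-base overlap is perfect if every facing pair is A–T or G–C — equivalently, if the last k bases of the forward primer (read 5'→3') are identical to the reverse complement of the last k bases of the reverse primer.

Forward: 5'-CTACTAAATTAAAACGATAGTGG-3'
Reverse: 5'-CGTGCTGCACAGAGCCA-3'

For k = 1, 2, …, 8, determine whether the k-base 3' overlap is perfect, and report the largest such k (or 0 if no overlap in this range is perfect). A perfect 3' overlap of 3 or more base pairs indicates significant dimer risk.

Last 8 bases (5'→3') — forward …GATAGTGG, reverse …CAGAGCCA.
Reverse complement of the reverse primer's last 8 bases: TGGCTCTG; its first k bases are the reverse complement of the reverse primer's last k bases, so a perfect k-base overlap needs the forward primer's last k bases to equal them.
Comparing (forward last k vs required): k=1: G vs T ✗; k=2: GG vs TG ✗; k=3: TGG vs TGG ✓; k=4: GTGG vs TGGC ✗; k=5: AGTGG vs TGGCT ✗; k=6: TAGTGG vs TGGCTC ✗; k=7: ATAGTGG vs TGGCTCT ✗; k=8: GATAGTGG vs TGGCTCTG ✗.
Only k = 3 is perfect, so the longest perfect 3' overlap is 3.

Longest perfect overlap: 3 complementary base pairs; significant dimer risk (threshold 3).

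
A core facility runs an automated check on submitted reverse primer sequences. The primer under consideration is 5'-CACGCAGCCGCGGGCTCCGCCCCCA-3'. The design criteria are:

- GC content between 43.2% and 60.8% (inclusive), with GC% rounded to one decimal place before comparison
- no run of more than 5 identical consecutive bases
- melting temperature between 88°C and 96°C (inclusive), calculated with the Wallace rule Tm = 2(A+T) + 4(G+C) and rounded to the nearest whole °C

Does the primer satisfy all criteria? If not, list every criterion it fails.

Base counts: A=3, T=1, G=7, C=14 (length 25).
GC content: GC 21/25 = 84.0%, outside 43.2–60.8% ✗
homopolymer run: longest run = 5 ✓
Tm: Tm = 2·4 + 4·21 = 92°C ✓

Fails: GC content.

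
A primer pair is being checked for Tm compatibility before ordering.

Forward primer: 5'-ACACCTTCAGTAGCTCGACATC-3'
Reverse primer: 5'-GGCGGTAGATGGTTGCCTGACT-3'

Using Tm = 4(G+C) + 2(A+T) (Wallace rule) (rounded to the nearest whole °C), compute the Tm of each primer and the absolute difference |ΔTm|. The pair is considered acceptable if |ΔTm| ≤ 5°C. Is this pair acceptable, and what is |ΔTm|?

|ΔTm| = 4°C; the pair is acceptable.

Forward: A=6 T=5 G=3 C=8 → Tm = 2·11 + 4·11 = 66°C.
Reverse: A=3 T=6 G=9 C=4 → Tm = 2·9 + 4·13 = 70°C.
|ΔTm| = |66 − 70| = 4°C, ≤ 5°C.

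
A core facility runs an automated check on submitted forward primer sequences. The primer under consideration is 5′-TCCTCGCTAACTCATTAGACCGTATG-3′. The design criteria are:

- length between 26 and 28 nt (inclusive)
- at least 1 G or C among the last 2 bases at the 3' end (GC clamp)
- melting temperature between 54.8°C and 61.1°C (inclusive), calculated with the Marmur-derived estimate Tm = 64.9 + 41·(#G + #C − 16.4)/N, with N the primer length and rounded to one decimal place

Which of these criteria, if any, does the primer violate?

Meets all criteria.

Base counts: A=6, T=8, G=4, C=8 (length 26).
length: length 26 ✓
GC clamp: 3' end TG has 1 G/C ✓
Tm: Tm = 64.9 + 41·(12 − 16.4)/26 = 58.0°C ✓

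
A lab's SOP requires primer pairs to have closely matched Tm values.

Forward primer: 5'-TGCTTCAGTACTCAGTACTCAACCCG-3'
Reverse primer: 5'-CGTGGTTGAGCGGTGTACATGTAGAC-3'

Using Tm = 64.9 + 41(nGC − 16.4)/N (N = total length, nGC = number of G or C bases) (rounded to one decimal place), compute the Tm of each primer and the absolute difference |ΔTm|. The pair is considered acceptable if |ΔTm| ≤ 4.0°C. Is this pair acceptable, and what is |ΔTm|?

|ΔTm| = 1.6°C; the pair is acceptable.

Forward: G+C = 13, N = 26 → Tm = 64.9 + 41·(13 − 16.4)/26 = 59.5°C.
Reverse: G+C = 14, N = 26 → Tm = 64.9 + 41·(14 − 16.4)/26 = 61.1°C.
|ΔTm| = |59.5 − 61.1| = 1.6°C, ≤ 4.0°C.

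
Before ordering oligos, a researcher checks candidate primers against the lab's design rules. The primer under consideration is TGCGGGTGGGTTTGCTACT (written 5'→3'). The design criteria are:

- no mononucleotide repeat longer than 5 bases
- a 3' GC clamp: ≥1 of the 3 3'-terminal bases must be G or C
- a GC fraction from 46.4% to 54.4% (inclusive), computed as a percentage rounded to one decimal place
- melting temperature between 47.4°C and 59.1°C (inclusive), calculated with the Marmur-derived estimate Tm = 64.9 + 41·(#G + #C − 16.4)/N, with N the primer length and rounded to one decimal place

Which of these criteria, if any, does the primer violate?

Base counts: A=1, T=7, G=8, C=3 (length 19).
homopolymer run: longest run = 3 ✓
GC clamp: 3' end ACT has 1 G/C ✓
GC content: GC 11/19 = 57.9%, outside 46.4–54.4% ✗
Tm: Tm = 64.9 + 41·(11 − 16.4)/19 = 53.2°C ✓

Fails: GC content.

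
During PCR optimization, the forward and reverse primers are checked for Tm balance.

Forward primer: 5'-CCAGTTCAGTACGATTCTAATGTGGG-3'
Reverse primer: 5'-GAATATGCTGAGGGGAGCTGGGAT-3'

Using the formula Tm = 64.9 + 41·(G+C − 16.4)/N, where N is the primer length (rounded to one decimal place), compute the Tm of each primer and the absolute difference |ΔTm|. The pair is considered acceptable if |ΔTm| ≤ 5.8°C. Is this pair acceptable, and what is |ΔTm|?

|ΔTm| = 1.1°C; the pair is acceptable.

Forward: G+C = 12, N = 26 → Tm = 64.9 + 41·(12 − 16.4)/26 = 58.0°C.
Reverse: G+C = 13, N = 24 → Tm = 64.9 + 41·(13 − 16.4)/24 = 59.1°C.
|ΔTm| = |58.0 − 59.1| = 1.1°C, ≤ 5.8°C.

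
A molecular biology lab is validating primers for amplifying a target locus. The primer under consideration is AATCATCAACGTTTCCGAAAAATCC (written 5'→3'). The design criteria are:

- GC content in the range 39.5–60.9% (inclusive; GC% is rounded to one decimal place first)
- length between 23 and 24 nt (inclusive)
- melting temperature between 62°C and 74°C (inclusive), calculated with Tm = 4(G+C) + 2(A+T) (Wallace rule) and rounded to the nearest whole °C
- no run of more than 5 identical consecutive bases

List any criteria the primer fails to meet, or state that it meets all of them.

Fails: GC content, length.

Base counts: A=10, T=6, G=2, C=7 (length 25).
GC content: GC 9/25 = 36.0%, outside 39.5–60.9% ✗
length: length 25, outside 23–24 ✗
Tm: Tm = 2·16 + 4·9 = 68°C ✓
homopolymer run: longest run = 5 ✓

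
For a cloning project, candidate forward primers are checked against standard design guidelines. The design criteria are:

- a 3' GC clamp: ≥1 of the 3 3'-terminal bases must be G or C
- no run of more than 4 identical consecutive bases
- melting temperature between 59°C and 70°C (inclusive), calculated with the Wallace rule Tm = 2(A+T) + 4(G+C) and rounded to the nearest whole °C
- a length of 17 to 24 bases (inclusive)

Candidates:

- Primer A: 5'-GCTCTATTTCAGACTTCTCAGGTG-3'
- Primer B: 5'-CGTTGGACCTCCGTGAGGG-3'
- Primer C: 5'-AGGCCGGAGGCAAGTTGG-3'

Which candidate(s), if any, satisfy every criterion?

Primer A (24 nt, A=4 T=9 G=5 C=6): 3' end GTG has 2 G/C ✓; longest run = 3 ✓; Tm = 2·13 + 4·11 = 70°C ✓; length 24 ✓ — passes.
Primer B (19 nt, A=2 T=4 G=8 C=5): 3' end GGG has 3 G/C ✓; longest run = 3 ✓; Tm = 2·6 + 4·13 = 64°C ✓; length 19 ✓ — passes.
Primer C (18 nt, A=4 T=2 G=9 C=3): 3' end TGG has 2 G/C ✓; longest run = 2 ✓; Tm = 2·6 + 4·12 = 60°C ✓; length 18 ✓ — passes.

Primer A, Primer B and Primer C.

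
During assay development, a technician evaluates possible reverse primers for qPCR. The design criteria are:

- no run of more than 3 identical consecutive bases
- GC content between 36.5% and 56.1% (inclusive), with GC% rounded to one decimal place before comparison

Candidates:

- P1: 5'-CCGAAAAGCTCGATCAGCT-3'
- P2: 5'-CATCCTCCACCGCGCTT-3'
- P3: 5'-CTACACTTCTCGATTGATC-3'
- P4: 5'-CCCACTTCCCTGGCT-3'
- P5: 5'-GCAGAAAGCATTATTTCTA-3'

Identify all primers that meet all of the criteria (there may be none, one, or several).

P1 (19 nt, A=6 T=3 G=4 C=6): longest run = 4, exceeds 3 ✗; GC 10/19 = 52.6% ✓ — fails.
P2 (17 nt, A=2 T=4 G=2 C=9): longest run = 2 ✓; GC 11/17 = 64.7%, outside 36.5–56.1% ✗ — fails.
P3 (19 nt, A=4 T=7 G=2 C=6): longest run = 2 ✓; GC 8/19 = 42.1% ✓ — passes.
P4 (15 nt, A=1 T=4 G=2 C=8): longest run = 3 ✓; GC 10/15 = 66.7%, outside 36.5–56.1% ✗ — fails.
P5 (19 nt, A=7 T=6 G=3 C=3): longest run = 3 ✓; GC 6/19 = 31.6%, outside 36.5–56.1% ✗ — fails.

P3 only.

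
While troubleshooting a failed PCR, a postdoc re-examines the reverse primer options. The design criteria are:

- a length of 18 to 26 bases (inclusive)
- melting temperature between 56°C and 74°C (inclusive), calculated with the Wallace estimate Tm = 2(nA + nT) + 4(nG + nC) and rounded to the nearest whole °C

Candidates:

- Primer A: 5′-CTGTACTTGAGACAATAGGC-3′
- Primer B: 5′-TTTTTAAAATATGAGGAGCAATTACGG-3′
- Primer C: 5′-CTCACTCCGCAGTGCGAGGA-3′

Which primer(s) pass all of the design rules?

Primer A (20 nt, A=6 T=5 G=5 C=4): length 20 ✓; Tm = 2·11 + 4·9 = 58°C ✓ — passes.
Primer B (27 nt, A=10 T=9 G=6 C=2): length 27, outside 18–26 ✗; Tm = 2·19 + 4·8 = 70°C ✓ — fails.
Primer C (20 nt, A=4 T=3 G=6 C=7): length 20 ✓; Tm = 2·7 + 4·13 = 66°C ✓ — passes.

Primer A and Primer C.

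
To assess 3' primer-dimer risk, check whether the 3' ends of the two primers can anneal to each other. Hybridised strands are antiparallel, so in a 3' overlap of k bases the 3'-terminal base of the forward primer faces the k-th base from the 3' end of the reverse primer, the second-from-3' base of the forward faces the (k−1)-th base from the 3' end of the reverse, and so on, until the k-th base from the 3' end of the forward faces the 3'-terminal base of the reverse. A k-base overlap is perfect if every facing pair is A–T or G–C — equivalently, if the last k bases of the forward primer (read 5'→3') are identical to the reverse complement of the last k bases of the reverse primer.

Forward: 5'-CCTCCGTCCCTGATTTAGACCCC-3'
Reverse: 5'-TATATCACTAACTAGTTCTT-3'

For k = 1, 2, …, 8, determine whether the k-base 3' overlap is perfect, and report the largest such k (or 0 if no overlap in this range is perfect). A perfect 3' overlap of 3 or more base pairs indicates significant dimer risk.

Last 8 bases (5'→3') — forward …TAGACCCC, reverse …TAGTTCTT.
Reverse complement of the reverse primer's last 8 bases: AAGAACTA; its first k bases are the reverse complement of the reverse primer's last k bases, so a perfect k-base overlap needs the forward primer's last k bases to equal them.
Comparing (forward last k vs required): k=1: C vs A ✗; k=2: CC vs AA ✗; k=3: CCC vs AAG ✗; k=4: CCCC vs AAGA ✗; k=5: ACCCC vs AAGAA ✗; k=6: GACCCC vs AAGAAC ✗; k=7: AGACCCC vs AAGAACT ✗; k=8: TAGACCCC vs AAGAACTA ✗.
No overlap length from 1 to 8 is perfect, so the longest perfect 3' overlap is 0.

Longest perfect overlap: 0 complementary base pairs; below the dimer-risk threshold (threshold 3).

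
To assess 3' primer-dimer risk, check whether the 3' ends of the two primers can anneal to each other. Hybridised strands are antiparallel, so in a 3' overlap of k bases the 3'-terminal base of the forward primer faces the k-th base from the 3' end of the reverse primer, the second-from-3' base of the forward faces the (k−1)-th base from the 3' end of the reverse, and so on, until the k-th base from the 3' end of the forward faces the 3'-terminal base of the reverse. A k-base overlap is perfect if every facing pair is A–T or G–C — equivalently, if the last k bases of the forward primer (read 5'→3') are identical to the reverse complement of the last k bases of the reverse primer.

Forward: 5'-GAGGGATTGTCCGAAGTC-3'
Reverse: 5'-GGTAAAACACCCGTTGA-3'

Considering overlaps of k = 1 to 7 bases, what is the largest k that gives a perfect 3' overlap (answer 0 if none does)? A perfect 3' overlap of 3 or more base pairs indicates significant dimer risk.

Longest perfect overlap: 2 complementary base pairs; below the dimer-risk threshold (threshold 3).

Last 7 bases (5'→3') — forward …CGAAGTC, reverse …CCGTTGA.
Reverse complement of the reverse primer's last 7 bases: TCAACGG; its first k bases are the reverse complement of the reverse primer's last k bases, so a perfect k-base overlap needs the forward primer's last k bases to equal them.
Comparing (forward last k vs required): k=1: C vs T ✗; k=2: TC vs TC ✓; k=3: GTC vs TCA ✗; k=4: AGTC vs TCAA ✗; k=5: AAGTC vs TCAAC ✗; k=6: GAAGTC vs TCAACG ✗; k=7: CGAAGTC vs TCAACGG ✗.
Only k = 2 is perfect, so the longest perfect 3' overlap is 2.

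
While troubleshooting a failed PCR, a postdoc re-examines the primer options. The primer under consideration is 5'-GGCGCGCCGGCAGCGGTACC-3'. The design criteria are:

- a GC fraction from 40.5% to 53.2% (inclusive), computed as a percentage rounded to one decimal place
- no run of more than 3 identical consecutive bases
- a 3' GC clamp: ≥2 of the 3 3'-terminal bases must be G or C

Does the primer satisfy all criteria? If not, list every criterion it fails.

Fails: GC content.

Base counts: A=2, T=1, G=9, C=8 (length 20).
GC content: GC 17/20 = 85.0%, outside 40.5–53.2% ✗
homopolymer run: longest run = 2 ✓
GC clamp: 3' end ACC has 2 G/C ✓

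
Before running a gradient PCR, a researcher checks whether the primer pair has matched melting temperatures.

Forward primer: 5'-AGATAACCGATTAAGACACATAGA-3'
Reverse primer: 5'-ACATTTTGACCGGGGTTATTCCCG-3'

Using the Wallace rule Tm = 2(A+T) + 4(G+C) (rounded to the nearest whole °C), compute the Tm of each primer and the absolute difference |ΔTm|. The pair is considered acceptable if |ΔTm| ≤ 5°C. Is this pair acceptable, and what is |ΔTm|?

Forward: A=12 T=4 G=4 C=4 → Tm = 2·16 + 4·8 = 64°C.
Reverse: A=4 T=8 G=6 C=6 → Tm = 2·12 + 4·12 = 72°C.
|ΔTm| = |64 − 72| = 8°C, > 5°C.

|ΔTm| = 8°C; the pair is not acceptable.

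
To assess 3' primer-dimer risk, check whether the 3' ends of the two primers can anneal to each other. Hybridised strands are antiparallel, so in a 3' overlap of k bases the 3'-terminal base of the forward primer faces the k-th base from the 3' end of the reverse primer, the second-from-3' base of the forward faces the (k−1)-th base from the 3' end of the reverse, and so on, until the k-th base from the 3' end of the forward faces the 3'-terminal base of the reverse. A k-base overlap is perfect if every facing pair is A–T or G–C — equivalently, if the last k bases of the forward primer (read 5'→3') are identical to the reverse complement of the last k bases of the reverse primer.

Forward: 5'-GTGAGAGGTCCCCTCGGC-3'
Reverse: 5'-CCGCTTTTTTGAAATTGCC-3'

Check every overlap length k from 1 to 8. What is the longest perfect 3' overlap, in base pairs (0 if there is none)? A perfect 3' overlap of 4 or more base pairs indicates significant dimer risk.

Last 8 bases (5'→3') — forward …CCCTCGGC, reverse …AAATTGCC.
Reverse complement of the reverse primer's last 8 bases: GGCAATTT; its first k bases are the reverse complement of the reverse primer's last k bases, so a perfect k-base overlap needs the forward primer's last k bases to equal them.
Comparing (forward last k vs required): k=1: C vs G ✗; k=2: GC vs GG ✗; k=3: GGC vs GGC ✓; k=4: CGGC vs GGCA ✗; k=5: TCGGC vs GGCAA ✗; k=6: CTCGGC vs GGCAAT ✗; k=7: CCTCGGC vs GGCAATT ✗; k=8: CCCTCGGC vs GGCAATTT ✗.
Only k = 3 is perfect, so the longest perfect 3' overlap is 3.

Longest perfect overlap: 3 complementary base pairs; below the dimer-risk threshold (threshold 4).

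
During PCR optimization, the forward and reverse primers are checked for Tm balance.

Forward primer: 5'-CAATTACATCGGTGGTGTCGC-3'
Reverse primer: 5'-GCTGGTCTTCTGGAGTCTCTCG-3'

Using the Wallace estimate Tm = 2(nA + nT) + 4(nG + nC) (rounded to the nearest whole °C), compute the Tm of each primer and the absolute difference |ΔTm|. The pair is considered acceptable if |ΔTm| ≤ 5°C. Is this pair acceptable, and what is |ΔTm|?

Forward: A=4 T=6 G=6 C=5 → Tm = 2·10 + 4·11 = 64°C.
Reverse: A=1 T=8 G=7 C=6 → Tm = 2·9 + 4·13 = 70°C.
|ΔTm| = |64 − 70| = 6°C, > 5°C.

|ΔTm| = 6°C; the pair is not acceptable.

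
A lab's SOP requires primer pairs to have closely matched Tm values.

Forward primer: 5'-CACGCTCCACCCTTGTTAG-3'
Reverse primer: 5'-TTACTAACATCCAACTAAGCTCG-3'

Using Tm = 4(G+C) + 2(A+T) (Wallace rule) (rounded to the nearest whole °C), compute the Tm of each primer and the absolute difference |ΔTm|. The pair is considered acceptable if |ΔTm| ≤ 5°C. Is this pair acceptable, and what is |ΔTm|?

Forward: A=3 T=5 G=3 C=8 → Tm = 2·8 + 4·11 = 60°C.
Reverse: A=8 T=6 G=2 C=7 → Tm = 2·14 + 4·9 = 64°C.
|ΔTm| = |60 − 64| = 4°C, ≤ 5°C.

|ΔTm| = 4°C; the pair is acceptable.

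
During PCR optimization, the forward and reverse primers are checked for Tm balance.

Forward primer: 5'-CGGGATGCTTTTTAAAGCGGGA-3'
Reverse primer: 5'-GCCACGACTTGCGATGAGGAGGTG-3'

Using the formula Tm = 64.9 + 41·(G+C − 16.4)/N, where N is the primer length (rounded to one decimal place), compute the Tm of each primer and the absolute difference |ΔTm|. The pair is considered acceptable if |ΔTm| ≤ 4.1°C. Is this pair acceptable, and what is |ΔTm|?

|ΔTm| = 7.7°C; the pair is not acceptable.

Forward: G+C = 11, N = 22 → Tm = 64.9 + 41·(11 − 16.4)/22 = 54.8°C.
Reverse: G+C = 15, N = 24 → Tm = 64.9 + 41·(15 − 16.4)/24 = 62.5°C.
|ΔTm| = |54.8 − 62.5| = 7.7°C, > 4.1°C.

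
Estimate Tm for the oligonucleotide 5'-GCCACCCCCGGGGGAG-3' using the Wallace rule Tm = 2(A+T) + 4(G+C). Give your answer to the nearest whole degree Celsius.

60°C

Base counts: A=2, T=0, G=7, C=7 (length 16).
Tm = 2·(2+0) + 4·(7+7) = 2·2 + 4·14 = 4 + 56 = 60°C.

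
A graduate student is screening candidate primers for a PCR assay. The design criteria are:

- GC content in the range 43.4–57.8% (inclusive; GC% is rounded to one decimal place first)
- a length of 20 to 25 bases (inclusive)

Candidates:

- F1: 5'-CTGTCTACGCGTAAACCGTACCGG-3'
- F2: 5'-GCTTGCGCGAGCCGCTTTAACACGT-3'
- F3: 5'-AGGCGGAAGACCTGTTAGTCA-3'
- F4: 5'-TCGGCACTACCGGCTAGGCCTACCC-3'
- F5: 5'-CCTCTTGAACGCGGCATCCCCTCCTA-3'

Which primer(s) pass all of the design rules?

F3 only.

F1 (24 nt, A=5 T=5 G=6 C=8): GC 14/24 = 58.3%, outside 43.4–57.8% ✗; length 24 ✓ — fails.
F2 (25 nt, A=4 T=6 G=7 C=8): GC 15/25 = 60.0%, outside 43.4–57.8% ✗; length 25 ✓ — fails.
F3 (21 nt, A=6 T=4 G=7 C=4): GC 11/21 = 52.4% ✓; length 21 ✓ — passes.
F4 (25 nt, A=4 T=4 G=6 C=11): GC 17/25 = 68.0%, outside 43.4–57.8% ✗; length 25 ✓ — fails.
F5 (26 nt, A=4 T=6 G=4 C=12): GC 16/26 = 61.5%, outside 43.4–57.8% ✗; length 26, outside 20–25 ✗ — fails.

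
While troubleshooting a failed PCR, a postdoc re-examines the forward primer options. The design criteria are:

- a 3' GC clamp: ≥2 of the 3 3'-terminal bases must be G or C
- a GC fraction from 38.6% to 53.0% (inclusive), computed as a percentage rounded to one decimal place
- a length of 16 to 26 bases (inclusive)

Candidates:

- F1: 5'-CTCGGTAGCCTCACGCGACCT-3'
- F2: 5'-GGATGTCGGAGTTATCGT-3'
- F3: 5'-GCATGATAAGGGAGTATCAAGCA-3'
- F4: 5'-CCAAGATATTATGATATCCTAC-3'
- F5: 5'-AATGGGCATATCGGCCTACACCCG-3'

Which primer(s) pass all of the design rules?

F2 and F3.

F1 (21 nt, A=3 T=4 G=5 C=9): 3' end CCT has 2 G/C ✓; GC 14/21 = 66.7%, outside 38.6–53.0% ✗; length 21 ✓ — fails.
F2 (18 nt, A=3 T=6 G=7 C=2): 3' end CGT has 2 G/C ✓; GC 9/18 = 50.0% ✓; length 18 ✓ — passes.
F3 (23 nt, A=9 T=4 G=7 C=3): 3' end GCA has 2 G/C ✓; GC 10/23 = 43.5% ✓; length 23 ✓ — passes.
F4 (22 nt, A=8 T=7 G=2 C=5): 3' end TAC has 1 G/C, need ≥2 ✗; GC 7/22 = 31.8%, outside 38.6–53.0% ✗; length 22 ✓ — fails.
F5 (24 nt, A=6 T=4 G=6 C=8): 3' end CCG has 3 G/C ✓; GC 14/24 = 58.3%, outside 38.6–53.0% ✗; length 24 ✓ — fails.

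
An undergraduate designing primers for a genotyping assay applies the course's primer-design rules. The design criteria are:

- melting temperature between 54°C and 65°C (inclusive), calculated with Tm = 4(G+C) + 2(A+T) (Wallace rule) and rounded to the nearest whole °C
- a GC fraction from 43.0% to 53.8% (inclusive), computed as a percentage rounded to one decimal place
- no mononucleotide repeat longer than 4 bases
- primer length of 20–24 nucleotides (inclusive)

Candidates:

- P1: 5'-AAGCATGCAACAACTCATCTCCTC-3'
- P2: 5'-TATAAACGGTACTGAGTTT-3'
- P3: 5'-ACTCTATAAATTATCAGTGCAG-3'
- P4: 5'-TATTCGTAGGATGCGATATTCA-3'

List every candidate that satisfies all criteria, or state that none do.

P1 (24 nt, A=8 T=5 G=2 C=9): Tm = 2·13 + 4·11 = 70°C, outside 54–65°C ✗; GC 11/24 = 45.8% ✓; longest run = 2 ✓; length 24 ✓ — fails.
P2 (19 nt, A=6 T=7 G=4 C=2): Tm = 2·13 + 4·6 = 50°C, outside 54–65°C ✗; GC 6/19 = 31.6%, outside 43.0–53.8% ✗; longest run = 3 ✓; length 19, outside 20–24 ✗ — fails.
P3 (22 nt, A=8 T=7 G=3 C=4): Tm = 2·15 + 4·7 = 58°C ✓; GC 7/22 = 31.8%, outside 43.0–53.8% ✗; longest run = 3 ✓; length 22 ✓ — fails.
P4 (22 nt, A=6 T=8 G=5 C=3): Tm = 2·14 + 4·8 = 60°C ✓; GC 8/22 = 36.4%, outside 43.0–53.8% ✗; longest run = 2 ✓; length 22 ✓ — fails.

None of the candidates satisfy all criteria.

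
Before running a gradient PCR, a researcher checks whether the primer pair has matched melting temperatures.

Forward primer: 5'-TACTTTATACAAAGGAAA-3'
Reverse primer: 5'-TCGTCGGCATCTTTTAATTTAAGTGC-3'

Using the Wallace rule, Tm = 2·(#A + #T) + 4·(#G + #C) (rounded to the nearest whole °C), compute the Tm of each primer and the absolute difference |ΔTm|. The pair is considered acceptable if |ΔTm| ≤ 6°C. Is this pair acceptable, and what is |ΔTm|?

|ΔTm| = 28°C; the pair is not acceptable.

Forward: A=9 T=5 G=2 C=2 → Tm = 2·14 + 4·4 = 44°C.
Reverse: A=5 T=11 G=5 C=5 → Tm = 2·16 + 4·10 = 72°C.
|ΔTm| = |44 − 72| = 28°C, > 6°C.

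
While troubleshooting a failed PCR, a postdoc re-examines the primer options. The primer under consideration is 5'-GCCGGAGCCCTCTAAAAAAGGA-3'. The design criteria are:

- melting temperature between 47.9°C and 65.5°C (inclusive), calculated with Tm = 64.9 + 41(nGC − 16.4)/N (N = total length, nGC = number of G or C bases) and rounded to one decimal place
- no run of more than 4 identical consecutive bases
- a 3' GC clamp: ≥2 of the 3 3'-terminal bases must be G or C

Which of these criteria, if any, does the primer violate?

Base counts: A=8, T=2, G=6, C=6 (length 22).
Tm: Tm = 64.9 + 41·(12 − 16.4)/22 = 56.7°C ✓
homopolymer run: longest run = 6, exceeds 4 ✗
GC clamp: 3' end GGA has 2 G/C ✓

Fails: homopolymer run.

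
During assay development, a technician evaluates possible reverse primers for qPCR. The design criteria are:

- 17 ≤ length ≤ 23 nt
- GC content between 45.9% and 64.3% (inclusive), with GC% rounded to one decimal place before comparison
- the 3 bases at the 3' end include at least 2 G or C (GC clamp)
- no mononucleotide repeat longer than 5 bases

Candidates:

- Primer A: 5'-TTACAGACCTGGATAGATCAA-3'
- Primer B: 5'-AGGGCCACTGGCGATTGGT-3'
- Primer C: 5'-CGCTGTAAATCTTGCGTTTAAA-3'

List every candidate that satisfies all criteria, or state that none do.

Primer B only.

Primer A (21 nt, A=8 T=5 G=4 C=4): length 21 ✓; GC 8/21 = 38.1%, outside 45.9–64.3% ✗; 3' end CAA has 1 G/C, need ≥2 ✗; longest run = 2 ✓ — fails.
Primer B (19 nt, A=3 T=4 G=8 C=4): length 19 ✓; GC 12/19 = 63.2% ✓; 3' end GGT has 2 G/C ✓; longest run = 3 ✓ — passes.
Primer C (22 nt, A=6 T=8 G=4 C=4): length 22 ✓; GC 8/22 = 36.4%, outside 45.9–64.3% ✗; 3' end AAA has 0 G/C, need ≥2 ✗; longest run = 3 ✓ — fails.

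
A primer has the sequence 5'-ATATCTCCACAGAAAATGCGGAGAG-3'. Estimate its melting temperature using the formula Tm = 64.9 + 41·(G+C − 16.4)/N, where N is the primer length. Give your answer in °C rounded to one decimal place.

Base counts: A=10, T=4, G=6, C=5; G+C = 11, N = 25.
Tm = 64.9 + 41·(11 − 16.4)/25 = 64.9 + -221.40/25 = 56.0°C.

56.0°C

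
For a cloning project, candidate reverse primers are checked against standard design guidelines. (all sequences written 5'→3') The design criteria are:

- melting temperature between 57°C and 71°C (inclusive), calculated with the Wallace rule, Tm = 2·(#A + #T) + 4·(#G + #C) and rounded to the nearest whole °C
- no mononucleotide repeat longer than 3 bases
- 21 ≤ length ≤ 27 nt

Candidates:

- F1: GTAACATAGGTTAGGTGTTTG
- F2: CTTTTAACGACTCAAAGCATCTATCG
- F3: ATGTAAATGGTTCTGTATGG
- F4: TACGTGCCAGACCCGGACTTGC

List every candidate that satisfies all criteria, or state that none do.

F1 only.

F1 (21 nt, A=5 T=8 G=7 C=1): Tm = 2·13 + 4·8 = 58°C ✓; longest run = 3 ✓; length 21 ✓ — passes.
F2 (26 nt, A=8 T=8 G=3 C=7): Tm = 2·16 + 4·10 = 72°C, outside 57–71°C ✗; longest run = 4, exceeds 3 ✗; length 26 ✓ — fails.
F3 (20 nt, A=5 T=8 G=6 C=1): Tm = 2·13 + 4·7 = 54°C, outside 57–71°C ✗; longest run = 3 ✓; length 20, outside 21–27 ✗ — fails.
F4 (22 nt, A=4 T=4 G=6 C=8): Tm = 2·8 + 4·14 = 72°C, outside 57–71°C ✗; longest run = 3 ✓; length 22 ✓ — fails.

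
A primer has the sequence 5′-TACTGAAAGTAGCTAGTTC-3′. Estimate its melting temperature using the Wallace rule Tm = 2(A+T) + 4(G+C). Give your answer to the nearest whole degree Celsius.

Base counts: A=6, T=6, G=4, C=3 (length 19).
Tm = 2·(6+6) + 4·(4+3) = 2·12 + 4·7 = 24 + 28 = 52°C.

52°C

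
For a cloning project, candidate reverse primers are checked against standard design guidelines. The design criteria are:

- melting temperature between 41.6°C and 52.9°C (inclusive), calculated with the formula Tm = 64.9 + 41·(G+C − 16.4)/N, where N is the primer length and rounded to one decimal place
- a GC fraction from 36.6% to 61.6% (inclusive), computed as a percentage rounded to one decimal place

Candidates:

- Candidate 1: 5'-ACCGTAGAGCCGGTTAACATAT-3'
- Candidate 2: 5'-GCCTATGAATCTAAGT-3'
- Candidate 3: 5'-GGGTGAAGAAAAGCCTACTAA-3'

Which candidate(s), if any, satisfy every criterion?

Candidate 3 only.

Candidate 1 (22 nt, A=7 T=5 G=5 C=5): Tm = 64.9 + 41·(10 − 16.4)/22 = 53.0°C, outside 41.6–52.9°C ✗; GC 10/22 = 45.5% ✓ — fails.
Candidate 2 (16 nt, A=5 T=5 G=3 C=3): Tm = 64.9 + 41·(6 − 16.4)/16 = 38.3°C, outside 41.6–52.9°C ✗; GC 6/16 = 37.5% ✓ — fails.
Candidate 3 (21 nt, A=9 T=3 G=6 C=3): Tm = 64.9 + 41·(9 − 16.4)/21 = 50.5°C ✓; GC 9/21 = 42.9% ✓ — passes.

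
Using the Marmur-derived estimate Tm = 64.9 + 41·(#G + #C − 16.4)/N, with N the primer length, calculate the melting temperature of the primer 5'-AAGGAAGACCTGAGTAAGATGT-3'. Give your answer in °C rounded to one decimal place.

51.1°C

Base counts: A=9, T=4, G=7, C=2; G+C = 9, N = 22.
Tm = 64.9 + 41·(9 − 16.4)/22 = 64.9 + -303.40/22 = 51.1°C.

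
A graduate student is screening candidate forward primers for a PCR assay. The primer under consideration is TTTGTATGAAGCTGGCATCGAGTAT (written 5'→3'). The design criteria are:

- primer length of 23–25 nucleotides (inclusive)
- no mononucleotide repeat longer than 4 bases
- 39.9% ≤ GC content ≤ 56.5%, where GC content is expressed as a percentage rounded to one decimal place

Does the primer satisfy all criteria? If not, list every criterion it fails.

Base counts: A=6, T=9, G=7, C=3 (length 25).
length: length 25 ✓
homopolymer run: longest run = 3 ✓
GC content: GC 10/25 = 40.0% ✓

Meets all criteria.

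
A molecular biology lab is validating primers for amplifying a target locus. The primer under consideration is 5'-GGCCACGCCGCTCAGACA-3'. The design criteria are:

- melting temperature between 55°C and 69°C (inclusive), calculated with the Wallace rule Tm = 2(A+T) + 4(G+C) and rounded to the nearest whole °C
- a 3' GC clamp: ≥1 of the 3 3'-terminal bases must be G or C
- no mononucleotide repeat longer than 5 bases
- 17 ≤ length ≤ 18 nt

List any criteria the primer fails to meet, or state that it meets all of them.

Meets all criteria.

Base counts: A=4, T=1, G=5, C=8 (length 18).
Tm: Tm = 2·5 + 4·13 = 62°C ✓
GC clamp: 3' end ACA has 1 G/C ✓
homopolymer run: longest run = 2 ✓
length: length 18 ✓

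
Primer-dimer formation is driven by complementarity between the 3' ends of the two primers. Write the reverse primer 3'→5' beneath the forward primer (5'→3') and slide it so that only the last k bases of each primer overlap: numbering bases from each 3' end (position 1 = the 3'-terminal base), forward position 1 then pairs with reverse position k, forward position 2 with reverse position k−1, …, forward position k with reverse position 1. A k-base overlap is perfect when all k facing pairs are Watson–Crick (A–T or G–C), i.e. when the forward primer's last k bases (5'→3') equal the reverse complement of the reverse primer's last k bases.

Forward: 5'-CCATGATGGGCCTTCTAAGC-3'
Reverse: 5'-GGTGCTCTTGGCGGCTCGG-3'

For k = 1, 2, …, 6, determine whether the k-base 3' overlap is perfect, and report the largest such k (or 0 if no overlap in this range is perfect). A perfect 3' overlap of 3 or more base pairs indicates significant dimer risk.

Last 6 bases (5'→3') — forward …CTAAGC, reverse …GCTCGG.
Reverse complement of the reverse primer's last 6 bases: CCGAGC; its first k bases are the reverse complement of the reverse primer's last k bases, so a perfect k-base overlap needs the forward primer's last k bases to equal them.
Comparing (forward last k vs required): k=1: C vs C ✓; k=2: GC vs CC ✗; k=3: AGC vs CCG ✗; k=4: AAGC vs CCGA ✗; k=5: TAAGC vs CCGAG ✗; k=6: CTAAGC vs CCGAGC ✗.
Only k = 1 is perfect, so the longest perfect 3' overlap is 1.

Longest perfect overlap: 1 complementary base pair; below the dimer-risk threshold (threshold 3).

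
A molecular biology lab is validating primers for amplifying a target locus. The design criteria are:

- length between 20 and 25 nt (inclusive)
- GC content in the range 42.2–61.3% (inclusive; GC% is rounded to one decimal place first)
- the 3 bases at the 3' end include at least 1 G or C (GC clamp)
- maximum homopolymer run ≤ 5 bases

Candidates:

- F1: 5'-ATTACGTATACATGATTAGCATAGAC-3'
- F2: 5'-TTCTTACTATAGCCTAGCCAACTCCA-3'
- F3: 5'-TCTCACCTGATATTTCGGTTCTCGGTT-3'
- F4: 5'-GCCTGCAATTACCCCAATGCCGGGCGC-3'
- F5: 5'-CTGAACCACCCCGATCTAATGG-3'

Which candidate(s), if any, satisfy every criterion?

F5 only.

F1 (26 nt, A=10 T=8 G=4 C=4): length 26, outside 20–25 ✗; GC 8/26 = 30.8%, outside 42.2–61.3% ✗; 3' end GAC has 2 G/C ✓; longest run = 2 ✓ — fails.
F2 (26 nt, A=7 T=8 G=2 C=9): length 26, outside 20–25 ✗; GC 11/26 = 42.3% ✓; 3' end CCA has 2 G/C ✓; longest run = 2 ✓ — fails.
F3 (27 nt, A=3 T=12 G=5 C=7): length 27, outside 20–25 ✗; GC 12/27 = 44.4% ✓; 3' end GTT has 1 G/C ✓; longest run = 3 ✓ — fails.
F4 (27 nt, A=5 T=4 G=7 C=11): length 27, outside 20–25 ✗; GC 18/27 = 66.7%, outside 42.2–61.3% ✗; 3' end CGC has 3 G/C ✓; longest run = 4 ✓ — fails.
F5 (22 nt, A=6 T=4 G=4 C=8): length 22 ✓; GC 12/22 = 54.5% ✓; 3' end TGG has 2 G/C ✓; longest run = 4 ✓ — passes.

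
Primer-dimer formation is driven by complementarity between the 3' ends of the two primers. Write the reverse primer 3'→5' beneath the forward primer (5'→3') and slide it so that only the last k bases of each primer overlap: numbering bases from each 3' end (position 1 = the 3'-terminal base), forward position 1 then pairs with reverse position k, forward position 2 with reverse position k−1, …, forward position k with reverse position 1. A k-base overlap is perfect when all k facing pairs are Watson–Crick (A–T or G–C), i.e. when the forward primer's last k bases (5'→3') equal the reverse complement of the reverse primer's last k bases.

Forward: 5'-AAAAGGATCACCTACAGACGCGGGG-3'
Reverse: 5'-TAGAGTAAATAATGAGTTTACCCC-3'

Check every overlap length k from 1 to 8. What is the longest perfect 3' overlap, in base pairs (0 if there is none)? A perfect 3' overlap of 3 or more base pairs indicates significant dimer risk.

Last 8 bases (5'→3') — forward …ACGCGGGG, reverse …TTTACCCC.
Reverse complement of the reverse primer's last 8 bases: GGGGTAAA; its first k bases are the reverse complement of the reverse primer's last k bases, so a perfect k-base overlap needs the forward primer's last k bases to equal them.
Comparing (forward last k vs required): k=1: G vs G ✓; k=2: GG vs GG ✓; k=3: GGG vs GGG ✓; k=4: GGGG vs GGGG ✓; k=5: CGGGG vs GGGGT ✗; k=6: GCGGGG vs GGGGTA ✗; k=7: CGCGGGG vs GGGGTAA ✗; k=8: ACGCGGGG vs GGGGTAAA ✗.
Perfect overlaps at k = 1, 2, 3, 4; the largest is 4.

Longest perfect overlap: 4 complementary base pairs; significant dimer risk (threshold 3).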